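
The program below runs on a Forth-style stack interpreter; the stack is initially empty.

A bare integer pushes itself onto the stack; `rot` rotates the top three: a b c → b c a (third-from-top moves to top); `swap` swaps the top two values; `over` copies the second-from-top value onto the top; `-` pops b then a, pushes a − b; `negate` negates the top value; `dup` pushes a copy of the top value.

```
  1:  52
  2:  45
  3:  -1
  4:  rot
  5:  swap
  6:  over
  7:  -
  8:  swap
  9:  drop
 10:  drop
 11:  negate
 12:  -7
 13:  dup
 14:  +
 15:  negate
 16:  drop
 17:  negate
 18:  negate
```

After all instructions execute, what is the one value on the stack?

52     : 52
45     : 52 45
-1     : 52 45 -1
rot    : 45 -1 52
swap   : 45 52 -1
over   : 45 52 -1 52
-      : 45 52 -53
swap   : 45 -53 52
drop   : 45 -53
drop   : 45
negate : -45
-7     : -45 -7
dup    : -45 -7 -7
+      : -45 -14
negate : -45 14
drop   : -45
negate : 45
negate : -45

-45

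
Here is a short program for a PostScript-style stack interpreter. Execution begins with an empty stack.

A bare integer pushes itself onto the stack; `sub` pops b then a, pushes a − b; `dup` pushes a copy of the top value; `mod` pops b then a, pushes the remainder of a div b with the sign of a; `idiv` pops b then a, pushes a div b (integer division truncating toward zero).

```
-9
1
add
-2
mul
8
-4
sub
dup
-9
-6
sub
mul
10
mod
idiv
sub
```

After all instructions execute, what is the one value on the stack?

18

-9   -> -9
1    -> -9 1
add  -> -8
-2   -> -8 -2
mul  -> 16
8    -> 16 8
-4   -> 16 8 -4
sub  -> 16 12
dup  -> 16 12 12
-9   -> 16 12 12 -9
-6   -> 16 12 12 -9 -6
sub  -> 16 12 12 -3
mul  -> 16 12 -36
10   -> 16 12 -36 10
mod  -> 16 12 -6
idiv -> 16 -2
sub  -> 18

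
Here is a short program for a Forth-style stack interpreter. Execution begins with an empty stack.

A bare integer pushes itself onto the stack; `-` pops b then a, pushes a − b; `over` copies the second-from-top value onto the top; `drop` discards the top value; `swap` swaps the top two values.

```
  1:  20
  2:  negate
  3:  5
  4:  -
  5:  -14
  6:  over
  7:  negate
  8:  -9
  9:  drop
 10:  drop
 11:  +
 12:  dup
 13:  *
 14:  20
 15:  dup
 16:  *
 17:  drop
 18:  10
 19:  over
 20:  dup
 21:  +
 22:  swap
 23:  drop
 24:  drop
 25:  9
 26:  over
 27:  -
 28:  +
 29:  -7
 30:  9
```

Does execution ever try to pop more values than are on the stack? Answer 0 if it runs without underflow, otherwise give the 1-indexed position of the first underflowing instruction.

20     -> 20
negate -> -20
5      -> -20 5
-      -> -25
-14    -> -25 -14
over   -> -25 -14 -25
negate -> -25 -14 25
-9     -> -25 -14 25 -9
drop   -> -25 -14 25
drop   -> -25 -14
+      -> -39
dup    -> -39 -39
*      -> 1521
20     -> 1521 20
dup    -> 1521 20 20
*      -> 1521 400
drop   -> 1521
10     -> 1521 10
over   -> 1521 10 1521
dup    -> 1521 10 1521 1521
+      -> 1521 10 3042
swap   -> 1521 3042 10
drop   -> 1521 3042
drop   -> 1521
9      -> 1521 9
over   -> 1521 9 1521
-      -> 1521 -1512
+      -> 9
-7     -> 9 -7
9      -> 9 -7 9

0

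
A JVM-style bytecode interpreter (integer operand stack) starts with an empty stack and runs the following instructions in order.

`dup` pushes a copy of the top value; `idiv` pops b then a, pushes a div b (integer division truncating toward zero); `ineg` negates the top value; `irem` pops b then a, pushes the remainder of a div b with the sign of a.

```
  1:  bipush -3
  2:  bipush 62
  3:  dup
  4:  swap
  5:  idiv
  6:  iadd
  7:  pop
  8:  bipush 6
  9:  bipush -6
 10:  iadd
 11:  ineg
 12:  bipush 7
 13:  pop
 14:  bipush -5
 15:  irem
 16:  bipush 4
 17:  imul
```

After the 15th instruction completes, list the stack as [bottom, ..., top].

[0]

bipush -3 : -3
bipush 62 : -3 62
dup       : -3 62 62
swap      : -3 62 62
idiv      : -3 1
iadd      : -2
pop       : (empty)
bipush 6  : 6
bipush -6 : 6 -6
iadd      : 0
ineg      : 0
bipush 7  : 0 7
pop       : 0
bipush -5 : 0 -5
irem      : 0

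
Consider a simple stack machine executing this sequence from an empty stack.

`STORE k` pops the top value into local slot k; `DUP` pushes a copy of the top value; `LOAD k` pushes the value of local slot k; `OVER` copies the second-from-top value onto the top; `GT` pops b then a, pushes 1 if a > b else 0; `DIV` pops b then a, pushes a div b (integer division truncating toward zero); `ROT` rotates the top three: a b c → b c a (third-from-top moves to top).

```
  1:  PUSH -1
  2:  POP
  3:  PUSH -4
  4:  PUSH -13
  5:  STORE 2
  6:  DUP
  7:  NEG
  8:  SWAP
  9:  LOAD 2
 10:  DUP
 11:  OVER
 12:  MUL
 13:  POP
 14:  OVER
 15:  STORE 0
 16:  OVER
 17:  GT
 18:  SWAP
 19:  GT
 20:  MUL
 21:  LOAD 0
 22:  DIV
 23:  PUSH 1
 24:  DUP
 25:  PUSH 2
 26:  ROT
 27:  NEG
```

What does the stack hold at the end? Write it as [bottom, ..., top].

PUSH -1  → [-1]
POP      → []
PUSH -4  → [-4]
PUSH -13 → [-4, -13]
STORE 2  → [-4]
DUP      → [-4, -4]
NEG      → [-4, 4]
SWAP     → [4, -4]
LOAD 2   → [4, -4, -13]
DUP      → [4, -4, -13, -13]
OVER     → [4, -4, -13, -13, -13]
MUL      → [4, -4, -13, 169]
POP      → [4, -4, -13]
OVER     → [4, -4, -13, -4]
STORE 0  → [4, -4, -13]
OVER     → [4, -4, -13, -4]
GT       → [4, -4, 0]
SWAP     → [4, 0, -4]
GT       → [4, 1]
MUL      → [4]
LOAD 0   → [4, -4]
DIV      → [-1]
PUSH 1   → [-1, 1]
DUP      → [-1, 1, 1]
PUSH 2   → [-1, 1, 1, 2]
ROT      → [-1, 1, 2, 1]
NEG      → [-1, 1, 2, -1]

[-1, 1, 2, -1]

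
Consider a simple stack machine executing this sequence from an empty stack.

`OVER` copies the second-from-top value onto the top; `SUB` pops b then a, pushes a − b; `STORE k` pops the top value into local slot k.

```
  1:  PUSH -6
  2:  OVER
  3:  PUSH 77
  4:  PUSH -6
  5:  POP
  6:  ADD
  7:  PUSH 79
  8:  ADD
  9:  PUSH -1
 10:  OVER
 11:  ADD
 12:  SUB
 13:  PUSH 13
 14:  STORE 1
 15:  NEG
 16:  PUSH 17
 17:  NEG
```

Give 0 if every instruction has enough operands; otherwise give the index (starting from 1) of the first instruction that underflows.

PUSH -6 : [-6]
OVER  — needs 2 operands, stack has 1 → underflow

2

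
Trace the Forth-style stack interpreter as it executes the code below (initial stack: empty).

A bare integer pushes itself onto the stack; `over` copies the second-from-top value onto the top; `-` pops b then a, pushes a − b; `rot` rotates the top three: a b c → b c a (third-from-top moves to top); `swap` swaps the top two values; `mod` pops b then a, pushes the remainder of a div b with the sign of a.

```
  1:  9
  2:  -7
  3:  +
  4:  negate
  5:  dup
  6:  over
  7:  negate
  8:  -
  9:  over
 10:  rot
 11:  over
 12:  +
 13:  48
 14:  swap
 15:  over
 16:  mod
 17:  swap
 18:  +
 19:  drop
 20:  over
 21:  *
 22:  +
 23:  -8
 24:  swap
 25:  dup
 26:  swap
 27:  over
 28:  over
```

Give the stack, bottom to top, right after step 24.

[-8, 4]

9       [9]
-7      [9, -7]
+       [2]
negate  [-2]
dup     [-2, -2]
over    [-2, -2, -2]
negate  [-2, -2, 2]
-       [-2, -4]
over    [-2, -4, -2]
rot     [-4, -2, -2]
over    [-4, -2, -2, -2]
+       [-4, -2, -4]
48      [-4, -2, -4, 48]
swap    [-4, -2, 48, -4]
over    [-4, -2, 48, -4, 48]
mod     [-4, -2, 48, -4]
swap    [-4, -2, -4, 48]
+       [-4, -2, 44]
drop    [-4, -2]
over    [-4, -2, -4]
*       [-4, 8]
+       [4]
-8      [4, -8]
swap    [-8, 4]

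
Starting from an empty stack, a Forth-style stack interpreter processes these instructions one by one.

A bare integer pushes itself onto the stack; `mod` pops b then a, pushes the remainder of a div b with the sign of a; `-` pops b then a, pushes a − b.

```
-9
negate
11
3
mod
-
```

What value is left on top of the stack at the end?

-9     -> [-9]
negate -> [9]
11     -> [9, 11]
3      -> [9, 11, 3]
mod    -> [9, 2]
-      -> [7]

7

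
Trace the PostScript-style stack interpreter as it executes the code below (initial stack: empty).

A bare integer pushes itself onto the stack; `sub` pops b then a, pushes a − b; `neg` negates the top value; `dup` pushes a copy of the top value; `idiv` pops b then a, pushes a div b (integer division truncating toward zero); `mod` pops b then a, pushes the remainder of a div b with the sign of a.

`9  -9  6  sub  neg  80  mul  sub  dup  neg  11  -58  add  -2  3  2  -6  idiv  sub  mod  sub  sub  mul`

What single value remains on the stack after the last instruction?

9    -> [9]
-9   -> [9, -9]
6    -> [9, -9, 6]
sub  -> [9, -15]
neg  -> [9, 15]
80   -> [9, 15, 80]
mul  -> [9, 1200]
sub  -> [-1191]
dup  -> [-1191, -1191]
neg  -> [-1191, 1191]
11   -> [-1191, 1191, 11]
-58  -> [-1191, 1191, 11, -58]
add  -> [-1191, 1191, -47]
-2   -> [-1191, 1191, -47, -2]
3    -> [-1191, 1191, -47, -2, 3]
2    -> [-1191, 1191, -47, -2, 3, 2]
-6   -> [-1191, 1191, -47, -2, 3, 2, -6]
idiv -> [-1191, 1191, -47, -2, 3, 0]
sub  -> [-1191, 1191, -47, -2, 3]
mod  -> [-1191, 1191, -47, -2]
sub  -> [-1191, 1191, -45]
sub  -> [-1191, 1236]
mul  -> [-1472076]

-1472076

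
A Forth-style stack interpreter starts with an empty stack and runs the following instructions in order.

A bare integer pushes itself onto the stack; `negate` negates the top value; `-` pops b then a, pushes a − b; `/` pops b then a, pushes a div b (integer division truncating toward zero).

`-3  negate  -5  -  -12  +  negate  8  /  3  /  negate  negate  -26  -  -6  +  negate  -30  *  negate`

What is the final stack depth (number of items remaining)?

1

-3      -3
negate  3
-5      3 -5
-       8
-12     8 -12
+       -4
negate  4
8       4 8
/       0
3       0 3
/       0
negate  0
negate  0
-26     0 -26
-       26
-6      26 -6
+       20
negate  -20
-30     -20 -30
*       600
negate  -600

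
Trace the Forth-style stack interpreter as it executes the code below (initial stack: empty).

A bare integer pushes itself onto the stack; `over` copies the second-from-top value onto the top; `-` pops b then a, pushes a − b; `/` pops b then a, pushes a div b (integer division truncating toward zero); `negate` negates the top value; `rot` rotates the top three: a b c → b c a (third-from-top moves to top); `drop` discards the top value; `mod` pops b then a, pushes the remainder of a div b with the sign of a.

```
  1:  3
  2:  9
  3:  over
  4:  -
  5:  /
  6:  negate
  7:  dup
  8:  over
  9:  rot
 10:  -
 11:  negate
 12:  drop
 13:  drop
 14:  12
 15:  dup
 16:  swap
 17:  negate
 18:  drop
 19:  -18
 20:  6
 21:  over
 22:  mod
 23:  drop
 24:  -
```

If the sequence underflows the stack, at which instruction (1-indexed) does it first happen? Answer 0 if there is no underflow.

3      → [3]
9      → [3, 9]
over   → [3, 9, 3]
-      → [3, 6]
/      → [0]
negate → [0]
dup    → [0, 0]
over   → [0, 0, 0]
rot    → [0, 0, 0]
-      → [0, 0]
negate → [0, 0]
drop   → [0]
drop   → []
12     → [12]
dup    → [12, 12]
swap   → [12, 12]
negate → [12, -12]
drop   → [12]
-18    → [12, -18]
6      → [12, -18, 6]
over   → [12, -18, 6, -18]
mod    → [12, -18, 6]
drop   → [12, -18]
-      → [30]

0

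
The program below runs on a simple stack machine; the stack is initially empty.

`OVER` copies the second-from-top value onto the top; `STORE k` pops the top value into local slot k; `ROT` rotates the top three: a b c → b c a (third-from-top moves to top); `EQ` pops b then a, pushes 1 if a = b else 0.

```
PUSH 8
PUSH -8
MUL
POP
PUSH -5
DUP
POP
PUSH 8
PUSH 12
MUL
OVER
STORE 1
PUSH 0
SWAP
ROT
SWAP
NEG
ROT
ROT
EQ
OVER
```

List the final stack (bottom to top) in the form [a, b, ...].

PUSH 8   [8]
PUSH -8  [8, -8]
MUL      [-64]
POP      []
PUSH -5  [-5]
DUP      [-5, -5]
POP      [-5]
PUSH 8   [-5, 8]
PUSH 12  [-5, 8, 12]
MUL      [-5, 96]
OVER     [-5, 96, -5]
STORE 1  [-5, 96]
PUSH 0   [-5, 96, 0]
SWAP     [-5, 0, 96]
ROT      [0, 96, -5]
SWAP     [0, -5, 96]
NEG      [0, -5, -96]
ROT      [-5, -96, 0]
ROT      [-96, 0, -5]
EQ       [-96, 0]
OVER     [-96, 0, -96]

[-96, 0, -96]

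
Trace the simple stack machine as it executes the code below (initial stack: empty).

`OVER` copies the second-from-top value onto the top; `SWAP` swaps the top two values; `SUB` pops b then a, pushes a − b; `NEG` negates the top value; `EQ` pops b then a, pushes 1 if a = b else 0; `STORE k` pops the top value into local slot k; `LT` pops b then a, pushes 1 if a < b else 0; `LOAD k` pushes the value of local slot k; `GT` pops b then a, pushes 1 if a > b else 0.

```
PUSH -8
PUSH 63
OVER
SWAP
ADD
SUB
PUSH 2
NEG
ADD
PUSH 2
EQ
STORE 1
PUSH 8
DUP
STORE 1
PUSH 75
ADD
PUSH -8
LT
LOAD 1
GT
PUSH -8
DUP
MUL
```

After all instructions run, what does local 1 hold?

8

PUSH -8 -> [-8]
PUSH 63 -> [-8, 63]
OVER    -> [-8, 63, -8]
SWAP    -> [-8, -8, 63]
ADD     -> [-8, 55]
SUB     -> [-63]
PUSH 2  -> [-63, 2]
NEG     -> [-63, -2]
ADD     -> [-65]
PUSH 2  -> [-65, 2]
EQ      -> [0]
STORE 1 -> []
PUSH 8  -> [8]
DUP     -> [8, 8]
STORE 1 -> [8]
PUSH 75 -> [8, 75]
ADD     -> [83]
PUSH -8 -> [83, -8]
LT      -> [0]
LOAD 1  -> [0, 8]
GT      -> [0]
PUSH -8 -> [0, -8]
DUP     -> [0, -8, -8]
MUL     -> [0, 64]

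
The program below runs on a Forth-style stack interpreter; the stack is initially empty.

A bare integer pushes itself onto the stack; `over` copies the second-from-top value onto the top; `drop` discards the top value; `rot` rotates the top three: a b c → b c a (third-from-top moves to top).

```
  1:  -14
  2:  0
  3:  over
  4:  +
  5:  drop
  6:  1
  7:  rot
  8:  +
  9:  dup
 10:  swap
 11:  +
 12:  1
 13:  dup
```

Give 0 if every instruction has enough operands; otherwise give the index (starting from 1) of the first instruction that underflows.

-14  → -14
0    → -14 0
over → -14 0 -14
+    → -14 -14
drop → -14
1    → -14 1
rot  — needs 3 operands, stack has 2 → underflow

7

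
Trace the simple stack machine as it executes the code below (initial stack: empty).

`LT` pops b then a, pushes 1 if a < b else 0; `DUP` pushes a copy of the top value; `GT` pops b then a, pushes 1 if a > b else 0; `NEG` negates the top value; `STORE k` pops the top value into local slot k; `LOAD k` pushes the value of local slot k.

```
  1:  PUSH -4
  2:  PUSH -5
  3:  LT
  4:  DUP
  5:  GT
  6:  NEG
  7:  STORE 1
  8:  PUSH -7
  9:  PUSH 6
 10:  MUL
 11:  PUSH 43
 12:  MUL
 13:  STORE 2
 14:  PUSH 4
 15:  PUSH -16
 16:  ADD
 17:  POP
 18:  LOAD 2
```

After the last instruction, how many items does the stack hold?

PUSH -4  -> -4
PUSH -5  -> -4 -5
LT       -> 0
DUP      -> 0 0
GT       -> 0
NEG      -> 0
STORE 1  -> (empty)
PUSH -7  -> -7
PUSH 6   -> -7 6
MUL      -> -42
PUSH 43  -> -42 43
MUL      -> -1806
STORE 2  -> (empty)
PUSH 4   -> 4
PUSH -16 -> 4 -16
ADD      -> -12
POP      -> (empty)
LOAD 2   -> -1806

1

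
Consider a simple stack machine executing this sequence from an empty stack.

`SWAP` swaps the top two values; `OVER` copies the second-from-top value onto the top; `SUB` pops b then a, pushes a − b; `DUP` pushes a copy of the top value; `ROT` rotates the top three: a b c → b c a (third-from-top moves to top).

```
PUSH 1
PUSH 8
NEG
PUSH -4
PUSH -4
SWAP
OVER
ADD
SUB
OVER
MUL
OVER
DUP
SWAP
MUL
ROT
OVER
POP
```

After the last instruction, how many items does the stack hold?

PUSH 1  : 1
PUSH 8  : 1 8
NEG     : 1 -8
PUSH -4 : 1 -8 -4
PUSH -4 : 1 -8 -4 -4
SWAP    : 1 -8 -4 -4
OVER    : 1 -8 -4 -4 -4
ADD     : 1 -8 -4 -8
SUB     : 1 -8 4
OVER    : 1 -8 4 -8
MUL     : 1 -8 -32
OVER    : 1 -8 -32 -8
DUP     : 1 -8 -32 -8 -8
SWAP    : 1 -8 -32 -8 -8
MUL     : 1 -8 -32 64
ROT     : 1 -32 64 -8
OVER    : 1 -32 64 -8 64
POP     : 1 -32 64 -8

4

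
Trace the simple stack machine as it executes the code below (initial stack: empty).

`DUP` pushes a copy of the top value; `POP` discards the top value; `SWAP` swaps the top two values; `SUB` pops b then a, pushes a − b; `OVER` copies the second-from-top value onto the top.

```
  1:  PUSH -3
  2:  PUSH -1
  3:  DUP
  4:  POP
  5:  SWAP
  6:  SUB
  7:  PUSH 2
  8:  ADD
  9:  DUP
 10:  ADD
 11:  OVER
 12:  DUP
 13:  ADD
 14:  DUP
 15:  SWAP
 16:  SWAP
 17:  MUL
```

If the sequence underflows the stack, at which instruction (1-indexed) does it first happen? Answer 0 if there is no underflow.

PUSH -3 : [-3]
PUSH -1 : [-3, -1]
DUP     : [-3, -1, -1]
POP     : [-3, -1]
SWAP    : [-1, -3]
SUB     : [2]
PUSH 2  : [2, 2]
ADD     : [4]
DUP     : [4, 4]
ADD     : [8]
OVER  — needs 2 operands, stack has 1 → underflow

11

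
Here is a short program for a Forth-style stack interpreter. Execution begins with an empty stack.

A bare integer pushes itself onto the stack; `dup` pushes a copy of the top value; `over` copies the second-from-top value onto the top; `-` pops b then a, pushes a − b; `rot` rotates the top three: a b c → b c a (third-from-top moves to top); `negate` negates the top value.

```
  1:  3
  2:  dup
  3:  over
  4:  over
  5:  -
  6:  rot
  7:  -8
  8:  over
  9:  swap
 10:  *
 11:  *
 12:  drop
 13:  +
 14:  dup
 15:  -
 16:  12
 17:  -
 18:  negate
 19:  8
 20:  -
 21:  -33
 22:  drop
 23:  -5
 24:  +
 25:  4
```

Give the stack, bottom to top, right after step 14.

[3, 3]

3    : 3
dup  : 3 3
over : 3 3 3
over : 3 3 3 3
-    : 3 3 0
rot  : 3 0 3
-8   : 3 0 3 -8
over : 3 0 3 -8 3
swap : 3 0 3 3 -8
*    : 3 0 3 -24
*    : 3 0 -72
drop : 3 0
+    : 3
dup  : 3 3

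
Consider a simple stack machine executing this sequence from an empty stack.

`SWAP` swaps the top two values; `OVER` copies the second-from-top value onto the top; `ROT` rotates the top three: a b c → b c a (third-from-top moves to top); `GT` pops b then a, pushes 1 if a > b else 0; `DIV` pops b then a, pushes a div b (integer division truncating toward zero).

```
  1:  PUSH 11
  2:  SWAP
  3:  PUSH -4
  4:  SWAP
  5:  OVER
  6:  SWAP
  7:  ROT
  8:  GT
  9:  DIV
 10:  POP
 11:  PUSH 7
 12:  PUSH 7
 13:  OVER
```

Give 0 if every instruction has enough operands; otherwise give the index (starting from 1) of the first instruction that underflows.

PUSH 11  11
SWAP  — needs 2 operands, stack has 1 → underflow

2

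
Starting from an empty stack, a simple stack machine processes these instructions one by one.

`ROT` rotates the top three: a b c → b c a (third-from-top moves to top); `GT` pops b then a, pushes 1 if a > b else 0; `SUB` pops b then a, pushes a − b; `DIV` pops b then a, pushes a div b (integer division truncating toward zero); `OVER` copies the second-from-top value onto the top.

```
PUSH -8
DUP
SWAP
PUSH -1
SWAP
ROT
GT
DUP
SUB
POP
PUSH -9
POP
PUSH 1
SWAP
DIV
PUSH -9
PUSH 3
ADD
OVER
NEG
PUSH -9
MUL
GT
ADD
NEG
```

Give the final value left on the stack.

0

PUSH -8 -> [-8]
DUP     -> [-8, -8]
SWAP    -> [-8, -8]
PUSH -1 -> [-8, -8, -1]
SWAP    -> [-8, -1, -8]
ROT     -> [-1, -8, -8]
GT      -> [-1, 0]
DUP     -> [-1, 0, 0]
SUB     -> [-1, 0]
POP     -> [-1]
PUSH -9 -> [-1, -9]
POP     -> [-1]
PUSH 1  -> [-1, 1]
SWAP    -> [1, -1]
DIV     -> [-1]
PUSH -9 -> [-1, -9]
PUSH 3  -> [-1, -9, 3]
ADD     -> [-1, -6]
OVER    -> [-1, -6, -1]
NEG     -> [-1, -6, 1]
PUSH -9 -> [-1, -6, 1, -9]
MUL     -> [-1, -6, -9]
GT      -> [-1, 1]
ADD     -> [0]
NEG     -> [0]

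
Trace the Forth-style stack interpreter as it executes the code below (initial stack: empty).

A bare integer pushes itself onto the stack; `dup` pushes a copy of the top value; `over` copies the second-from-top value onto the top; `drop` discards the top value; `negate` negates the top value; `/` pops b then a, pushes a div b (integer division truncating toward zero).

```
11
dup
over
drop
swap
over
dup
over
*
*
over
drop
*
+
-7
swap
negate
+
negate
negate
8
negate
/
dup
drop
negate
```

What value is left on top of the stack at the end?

11     → 11
dup    → 11 11
over   → 11 11 11
drop   → 11 11
swap   → 11 11
over   → 11 11 11
dup    → 11 11 11 11
over   → 11 11 11 11 11
*      → 11 11 11 121
*      → 11 11 1331
over   → 11 11 1331 11
drop   → 11 11 1331
*      → 11 14641
+      → 14652
-7     → 14652 -7
swap   → -7 14652
negate → -7 -14652
+      → -14659
negate → 14659
negate → -14659
8      → -14659 8
negate → -14659 -8
/      → 1832
dup    → 1832 1832
drop   → 1832
negate → -1832

-1832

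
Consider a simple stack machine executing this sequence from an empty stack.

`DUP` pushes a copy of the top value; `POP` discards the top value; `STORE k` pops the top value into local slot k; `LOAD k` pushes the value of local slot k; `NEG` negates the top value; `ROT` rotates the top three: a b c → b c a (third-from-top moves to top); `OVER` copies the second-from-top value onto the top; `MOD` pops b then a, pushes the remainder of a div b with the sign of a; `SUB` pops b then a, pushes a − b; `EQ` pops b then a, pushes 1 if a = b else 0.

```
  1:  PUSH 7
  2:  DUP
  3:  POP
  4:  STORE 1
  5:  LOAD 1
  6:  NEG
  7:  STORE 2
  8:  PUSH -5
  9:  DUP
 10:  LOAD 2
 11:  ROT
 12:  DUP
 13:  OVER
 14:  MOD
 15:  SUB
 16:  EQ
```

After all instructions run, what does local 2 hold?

-7

PUSH 7  : 7
DUP     : 7 7
POP     : 7
STORE 1 : (empty)
LOAD 1  : 7
NEG     : -7
STORE 2 : (empty)
PUSH -5 : -5
DUP     : -5 -5
LOAD 2  : -5 -5 -7
ROT     : -5 -7 -5
DUP     : -5 -7 -5 -5
OVER    : -5 -7 -5 -5 -5
MOD     : -5 -7 -5 0
SUB     : -5 -7 -5
EQ      : -5 0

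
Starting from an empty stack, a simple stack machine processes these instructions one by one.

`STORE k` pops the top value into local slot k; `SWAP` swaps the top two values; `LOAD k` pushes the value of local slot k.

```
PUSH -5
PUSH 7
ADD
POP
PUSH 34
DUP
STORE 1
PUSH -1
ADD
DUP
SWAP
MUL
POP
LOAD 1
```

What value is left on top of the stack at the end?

PUSH -5 → -5
PUSH 7  → -5 7
ADD     → 2
POP     → (empty)
PUSH 34 → 34
DUP     → 34 34
STORE 1 → 34
PUSH -1 → 34 -1
ADD     → 33
DUP     → 33 33
SWAP    → 33 33
MUL     → 1089
POP     → (empty)
LOAD 1  → 34

34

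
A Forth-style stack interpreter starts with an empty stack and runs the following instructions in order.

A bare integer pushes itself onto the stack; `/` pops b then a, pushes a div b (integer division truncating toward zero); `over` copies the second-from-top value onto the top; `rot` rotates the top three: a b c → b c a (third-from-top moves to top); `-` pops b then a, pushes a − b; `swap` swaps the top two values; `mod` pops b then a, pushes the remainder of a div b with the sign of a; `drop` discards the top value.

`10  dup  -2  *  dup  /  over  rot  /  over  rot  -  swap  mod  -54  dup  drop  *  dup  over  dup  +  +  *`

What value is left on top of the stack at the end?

10   → 10
dup  → 10 10
-2   → 10 10 -2
*    → 10 -20
dup  → 10 -20 -20
/    → 10 1
over → 10 1 10
rot  → 1 10 10
/    → 1 1
over → 1 1 1
rot  → 1 1 1
-    → 1 0
swap → 0 1
mod  → 0
-54  → 0 -54
dup  → 0 -54 -54
drop → 0 -54
*    → 0
dup  → 0 0
over → 0 0 0
dup  → 0 0 0 0
+    → 0 0 0
+    → 0 0
*    → 0

0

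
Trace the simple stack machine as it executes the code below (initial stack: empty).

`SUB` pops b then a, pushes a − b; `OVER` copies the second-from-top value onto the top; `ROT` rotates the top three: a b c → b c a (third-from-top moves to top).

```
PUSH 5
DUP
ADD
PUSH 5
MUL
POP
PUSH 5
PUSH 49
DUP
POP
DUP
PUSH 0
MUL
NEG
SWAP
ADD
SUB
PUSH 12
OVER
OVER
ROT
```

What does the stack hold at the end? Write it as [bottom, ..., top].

[-44, -44, 12, 12]

PUSH 5  → 5
DUP     → 5 5
ADD     → 10
PUSH 5  → 10 5
MUL     → 50
POP     → (empty)
PUSH 5  → 5
PUSH 49 → 5 49
DUP     → 5 49 49
POP     → 5 49
DUP     → 5 49 49
PUSH 0  → 5 49 49 0
MUL     → 5 49 0
NEG     → 5 49 0
SWAP    → 5 0 49
ADD     → 5 49
SUB     → -44
PUSH 12 → -44 12
OVER    → -44 12 -44
OVER    → -44 12 -44 12
ROT     → -44 -44 12 12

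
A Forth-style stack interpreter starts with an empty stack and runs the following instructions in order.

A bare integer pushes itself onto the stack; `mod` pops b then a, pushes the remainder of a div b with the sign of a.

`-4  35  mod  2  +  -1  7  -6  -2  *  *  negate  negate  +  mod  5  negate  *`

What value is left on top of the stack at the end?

-4      -4
35      -4 35
mod     -4
2       -4 2
+       -2
-1      -2 -1
7       -2 -1 7
-6      -2 -1 7 -6
-2      -2 -1 7 -6 -2
*       -2 -1 7 12
*       -2 -1 84
negate  -2 -1 -84
negate  -2 -1 84
+       -2 83
mod     -2
5       -2 5
negate  -2 -5
*       10

10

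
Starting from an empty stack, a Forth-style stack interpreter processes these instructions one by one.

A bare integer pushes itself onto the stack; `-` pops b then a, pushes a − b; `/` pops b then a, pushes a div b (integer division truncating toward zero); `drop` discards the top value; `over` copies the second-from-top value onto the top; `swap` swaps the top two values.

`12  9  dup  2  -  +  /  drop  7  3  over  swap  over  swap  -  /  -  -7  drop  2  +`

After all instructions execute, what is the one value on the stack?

8

12   → [12]
9    → [12, 9]
dup  → [12, 9, 9]
2    → [12, 9, 9, 2]
-    → [12, 9, 7]
+    → [12, 16]
/    → [0]
drop → []
7    → [7]
3    → [7, 3]
over → [7, 3, 7]
swap → [7, 7, 3]
over → [7, 7, 3, 7]
swap → [7, 7, 7, 3]
-    → [7, 7, 4]
/    → [7, 1]
-    → [6]
-7   → [6, -7]
drop → [6]
2    → [6, 2]
+    → [8]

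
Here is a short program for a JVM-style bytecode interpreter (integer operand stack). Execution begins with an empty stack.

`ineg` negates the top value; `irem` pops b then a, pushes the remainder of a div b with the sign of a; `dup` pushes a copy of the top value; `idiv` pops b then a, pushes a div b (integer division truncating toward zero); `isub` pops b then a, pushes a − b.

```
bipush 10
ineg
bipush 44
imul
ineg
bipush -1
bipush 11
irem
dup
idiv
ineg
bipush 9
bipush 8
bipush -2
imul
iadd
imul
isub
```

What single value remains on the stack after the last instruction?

433

bipush 10 : 10
ineg      : -10
bipush 44 : -10 44
imul      : -440
ineg      : 440
bipush -1 : 440 -1
bipush 11 : 440 -1 11
irem      : 440 -1
dup       : 440 -1 -1
idiv      : 440 1
ineg      : 440 -1
bipush 9  : 440 -1 9
bipush 8  : 440 -1 9 8
bipush -2 : 440 -1 9 8 -2
imul      : 440 -1 9 -16
iadd      : 440 -1 -7
imul      : 440 7
isub      : 433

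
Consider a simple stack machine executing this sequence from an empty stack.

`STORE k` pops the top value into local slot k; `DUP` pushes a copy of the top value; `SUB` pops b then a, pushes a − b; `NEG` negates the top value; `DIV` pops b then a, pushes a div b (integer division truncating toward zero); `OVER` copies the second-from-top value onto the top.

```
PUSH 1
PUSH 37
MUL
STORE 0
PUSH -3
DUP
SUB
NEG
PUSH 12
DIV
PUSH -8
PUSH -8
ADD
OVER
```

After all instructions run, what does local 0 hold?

PUSH 1   [1]
PUSH 37  [1, 37]
MUL      [37]
STORE 0  []
PUSH -3  [-3]
DUP      [-3, -3]
SUB      [0]
NEG      [0]
PUSH 12  [0, 12]
DIV      [0]
PUSH -8  [0, -8]
PUSH -8  [0, -8, -8]
ADD      [0, -16]
OVER     [0, -16, 0]

37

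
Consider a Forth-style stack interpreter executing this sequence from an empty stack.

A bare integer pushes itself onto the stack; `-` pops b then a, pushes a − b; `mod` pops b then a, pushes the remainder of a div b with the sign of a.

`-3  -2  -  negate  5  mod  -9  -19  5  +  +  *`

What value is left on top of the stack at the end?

-23

-3     → -3
-2     → -3 -2
-      → -1
negate → 1
5      → 1 5
mod    → 1
-9     → 1 -9
-19    → 1 -9 -19
5      → 1 -9 -19 5
+      → 1 -9 -14
+      → 1 -23
*      → -23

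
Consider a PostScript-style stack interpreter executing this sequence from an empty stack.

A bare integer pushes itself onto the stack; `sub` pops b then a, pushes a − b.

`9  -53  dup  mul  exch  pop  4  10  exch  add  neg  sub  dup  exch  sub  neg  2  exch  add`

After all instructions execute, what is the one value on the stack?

2

9    -> 9
-53  -> 9 -53
dup  -> 9 -53 -53
mul  -> 9 2809
exch -> 2809 9
pop  -> 2809
4    -> 2809 4
10   -> 2809 4 10
exch -> 2809 10 4
add  -> 2809 14
neg  -> 2809 -14
sub  -> 2823
dup  -> 2823 2823
exch -> 2823 2823
sub  -> 0
neg  -> 0
2    -> 0 2
exch -> 2 0
add  -> 2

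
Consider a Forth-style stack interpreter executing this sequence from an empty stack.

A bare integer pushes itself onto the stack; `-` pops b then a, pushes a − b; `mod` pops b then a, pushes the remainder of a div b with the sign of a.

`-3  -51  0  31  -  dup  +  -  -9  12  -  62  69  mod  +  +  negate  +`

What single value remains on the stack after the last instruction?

-3     → [-3]
-51    → [-3, -51]
0      → [-3, -51, 0]
31     → [-3, -51, 0, 31]
-      → [-3, -51, -31]
dup    → [-3, -51, -31, -31]
+      → [-3, -51, -62]
-      → [-3, 11]
-9     → [-3, 11, -9]
12     → [-3, 11, -9, 12]
-      → [-3, 11, -21]
62     → [-3, 11, -21, 62]
69     → [-3, 11, -21, 62, 69]
mod    → [-3, 11, -21, 62]
+      → [-3, 11, 41]
+      → [-3, 52]
negate → [-3, -52]
+      → [-55]

-55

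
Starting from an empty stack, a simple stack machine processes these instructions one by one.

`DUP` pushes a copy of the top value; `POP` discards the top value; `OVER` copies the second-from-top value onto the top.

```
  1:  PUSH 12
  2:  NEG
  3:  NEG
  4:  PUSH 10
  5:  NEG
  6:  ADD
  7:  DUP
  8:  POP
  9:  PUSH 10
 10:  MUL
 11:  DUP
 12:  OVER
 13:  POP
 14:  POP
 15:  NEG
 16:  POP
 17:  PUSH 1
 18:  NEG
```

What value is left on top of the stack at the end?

-1

PUSH 12  [12]
NEG      [-12]
NEG      [12]
PUSH 10  [12, 10]
NEG      [12, -10]
ADD      [2]
DUP      [2, 2]
POP      [2]
PUSH 10  [2, 10]
MUL      [20]
DUP      [20, 20]
OVER     [20, 20, 20]
POP      [20, 20]
POP      [20]
NEG      [-20]
POP      []
PUSH 1   [1]
NEG      [-1]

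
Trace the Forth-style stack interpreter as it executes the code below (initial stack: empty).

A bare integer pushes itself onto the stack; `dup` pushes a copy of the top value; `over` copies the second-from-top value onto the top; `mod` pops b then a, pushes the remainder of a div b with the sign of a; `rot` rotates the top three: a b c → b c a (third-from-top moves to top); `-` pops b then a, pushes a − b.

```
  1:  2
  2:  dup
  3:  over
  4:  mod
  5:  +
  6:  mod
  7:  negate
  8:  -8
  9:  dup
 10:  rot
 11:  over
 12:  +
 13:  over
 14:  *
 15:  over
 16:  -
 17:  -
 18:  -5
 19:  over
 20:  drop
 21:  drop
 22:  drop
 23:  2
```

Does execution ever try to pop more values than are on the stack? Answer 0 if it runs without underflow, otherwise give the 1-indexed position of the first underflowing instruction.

6

2    → [2]
dup  → [2, 2]
over → [2, 2, 2]
mod  → [2, 0]
+    → [2]
mod  — needs 2 operands, stack has 1 → underflow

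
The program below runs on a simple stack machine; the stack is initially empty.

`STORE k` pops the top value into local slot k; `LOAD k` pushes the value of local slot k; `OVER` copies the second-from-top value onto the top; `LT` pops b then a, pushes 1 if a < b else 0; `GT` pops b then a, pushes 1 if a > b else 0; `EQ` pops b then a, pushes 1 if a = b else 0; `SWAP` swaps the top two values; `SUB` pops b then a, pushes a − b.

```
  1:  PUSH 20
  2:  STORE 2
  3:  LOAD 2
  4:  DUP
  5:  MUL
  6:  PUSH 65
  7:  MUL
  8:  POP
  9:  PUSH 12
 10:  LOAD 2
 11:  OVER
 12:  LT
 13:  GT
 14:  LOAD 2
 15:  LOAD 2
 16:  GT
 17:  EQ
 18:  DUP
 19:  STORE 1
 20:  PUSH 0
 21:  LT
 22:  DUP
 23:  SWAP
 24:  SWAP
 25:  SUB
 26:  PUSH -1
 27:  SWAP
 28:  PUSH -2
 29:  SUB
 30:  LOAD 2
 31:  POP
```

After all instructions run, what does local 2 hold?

PUSH 20 : 20
STORE 2 : (empty)
LOAD 2  : 20
DUP     : 20 20
MUL     : 400
PUSH 65 : 400 65
MUL     : 26000
POP     : (empty)
PUSH 12 : 12
LOAD 2  : 12 20
OVER    : 12 20 12
LT      : 12 0
GT      : 1
LOAD 2  : 1 20
LOAD 2  : 1 20 20
GT      : 1 0
EQ      : 0
DUP     : 0 0
STORE 1 : 0
PUSH 0  : 0 0
LT      : 0
DUP     : 0 0
SWAP    : 0 0
SWAP    : 0 0
SUB     : 0
PUSH -1 : 0 -1
SWAP    : -1 0
PUSH -2 : -1 0 -2
SUB     : -1 2
LOAD 2  : -1 2 20
POP     : -1 2

20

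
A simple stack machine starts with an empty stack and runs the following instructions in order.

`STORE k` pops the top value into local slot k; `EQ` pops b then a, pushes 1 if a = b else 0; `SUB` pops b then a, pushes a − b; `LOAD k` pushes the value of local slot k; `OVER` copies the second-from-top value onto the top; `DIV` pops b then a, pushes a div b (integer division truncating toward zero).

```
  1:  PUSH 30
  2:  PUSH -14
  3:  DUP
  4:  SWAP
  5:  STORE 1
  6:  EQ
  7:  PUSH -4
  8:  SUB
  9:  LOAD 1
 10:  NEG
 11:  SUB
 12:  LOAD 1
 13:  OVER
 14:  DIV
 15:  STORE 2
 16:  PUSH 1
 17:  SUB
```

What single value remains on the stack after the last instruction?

PUSH 30   [30]
PUSH -14  [30, -14]
DUP       [30, -14, -14]
SWAP      [30, -14, -14]
STORE 1   [30, -14]
EQ        [0]
PUSH -4   [0, -4]
SUB       [4]
LOAD 1    [4, -14]
NEG       [4, 14]
SUB       [-10]
LOAD 1    [-10, -14]
OVER      [-10, -14, -10]
DIV       [-10, 1]
STORE 2   [-10]
PUSH 1    [-10, 1]
SUB       [-11]

-11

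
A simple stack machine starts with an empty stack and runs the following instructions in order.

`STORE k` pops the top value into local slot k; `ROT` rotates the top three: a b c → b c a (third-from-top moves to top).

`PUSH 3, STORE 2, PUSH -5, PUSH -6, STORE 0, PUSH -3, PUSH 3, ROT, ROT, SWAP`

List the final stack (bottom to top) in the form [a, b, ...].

PUSH 3   [3]
STORE 2  []
PUSH -5  [-5]
PUSH -6  [-5, -6]
STORE 0  [-5]
PUSH -3  [-5, -3]
PUSH 3   [-5, -3, 3]
ROT      [-3, 3, -5]
ROT      [3, -5, -3]
SWAP     [3, -3, -5]

[3, -3, -5]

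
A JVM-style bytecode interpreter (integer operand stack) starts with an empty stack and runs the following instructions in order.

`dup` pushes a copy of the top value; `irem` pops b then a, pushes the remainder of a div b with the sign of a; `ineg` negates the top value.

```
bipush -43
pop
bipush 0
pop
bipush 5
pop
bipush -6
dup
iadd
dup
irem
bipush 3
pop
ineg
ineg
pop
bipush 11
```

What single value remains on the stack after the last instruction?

bipush -43 : [-43]
pop        : []
bipush 0   : [0]
pop        : []
bipush 5   : [5]
pop        : []
bipush -6  : [-6]
dup        : [-6, -6]
iadd       : [-12]
dup        : [-12, -12]
irem       : [0]
bipush 3   : [0, 3]
pop        : [0]
ineg       : [0]
ineg       : [0]
pop        : []
bipush 11  : [11]

11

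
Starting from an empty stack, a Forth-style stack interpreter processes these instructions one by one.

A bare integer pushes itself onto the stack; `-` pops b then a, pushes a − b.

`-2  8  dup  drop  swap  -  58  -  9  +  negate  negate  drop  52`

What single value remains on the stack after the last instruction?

-2     -> -2
8      -> -2 8
dup    -> -2 8 8
drop   -> -2 8
swap   -> 8 -2
-      -> 10
58     -> 10 58
-      -> -48
9      -> -48 9
+      -> -39
negate -> 39
negate -> -39
drop   -> (empty)
52     -> 52

52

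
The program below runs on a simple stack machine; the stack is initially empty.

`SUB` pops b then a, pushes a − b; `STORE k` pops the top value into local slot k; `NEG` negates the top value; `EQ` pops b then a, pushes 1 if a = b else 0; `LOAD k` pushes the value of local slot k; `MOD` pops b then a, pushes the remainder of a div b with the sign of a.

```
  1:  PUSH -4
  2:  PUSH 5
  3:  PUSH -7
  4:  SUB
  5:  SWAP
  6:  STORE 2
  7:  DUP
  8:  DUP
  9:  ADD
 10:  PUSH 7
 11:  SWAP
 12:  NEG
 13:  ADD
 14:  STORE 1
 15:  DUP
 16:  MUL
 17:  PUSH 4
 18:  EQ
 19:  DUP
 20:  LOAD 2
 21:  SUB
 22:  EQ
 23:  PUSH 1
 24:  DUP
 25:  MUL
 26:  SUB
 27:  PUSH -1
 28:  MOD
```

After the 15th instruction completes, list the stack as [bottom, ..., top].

PUSH -4 : -4
PUSH 5  : -4 5
PUSH -7 : -4 5 -7
SUB     : -4 12
SWAP    : 12 -4
STORE 2 : 12
DUP     : 12 12
DUP     : 12 12 12
ADD     : 12 24
PUSH 7  : 12 24 7
SWAP    : 12 7 24
NEG     : 12 7 -24
ADD     : 12 -17
STORE 1 : 12
DUP     : 12 12

[12, 12]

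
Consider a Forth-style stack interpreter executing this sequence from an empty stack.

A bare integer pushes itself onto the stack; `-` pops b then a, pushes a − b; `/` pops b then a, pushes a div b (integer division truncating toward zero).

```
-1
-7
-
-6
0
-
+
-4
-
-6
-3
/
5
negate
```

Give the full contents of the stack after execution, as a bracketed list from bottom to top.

-1      [-1]
-7      [-1, -7]
-       [6]
-6      [6, -6]
0       [6, -6, 0]
-       [6, -6]
+       [0]
-4      [0, -4]
-       [4]
-6      [4, -6]
-3      [4, -6, -3]
/       [4, 2]
5       [4, 2, 5]
negate  [4, 2, -5]

[4, 2, -5]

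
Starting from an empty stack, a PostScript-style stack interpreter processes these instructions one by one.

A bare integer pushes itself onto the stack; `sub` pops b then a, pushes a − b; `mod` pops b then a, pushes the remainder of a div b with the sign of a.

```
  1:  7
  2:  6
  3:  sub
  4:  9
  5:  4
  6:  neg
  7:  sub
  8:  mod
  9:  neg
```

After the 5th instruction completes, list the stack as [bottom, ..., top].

[1, 9, 4]

7   → 7
6   → 7 6
sub → 1
9   → 1 9
4   → 1 9 4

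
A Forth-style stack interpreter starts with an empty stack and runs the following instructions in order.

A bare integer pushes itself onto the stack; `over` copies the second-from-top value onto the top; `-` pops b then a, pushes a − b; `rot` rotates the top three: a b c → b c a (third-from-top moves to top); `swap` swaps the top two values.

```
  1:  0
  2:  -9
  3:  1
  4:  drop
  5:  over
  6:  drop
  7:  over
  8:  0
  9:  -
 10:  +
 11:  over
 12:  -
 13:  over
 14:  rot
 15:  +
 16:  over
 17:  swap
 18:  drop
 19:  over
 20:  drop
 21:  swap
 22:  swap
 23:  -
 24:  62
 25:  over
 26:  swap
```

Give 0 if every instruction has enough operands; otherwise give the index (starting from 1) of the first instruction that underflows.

0

0     0
-9    0 -9
1     0 -9 1
drop  0 -9
over  0 -9 0
drop  0 -9
over  0 -9 0
0     0 -9 0 0
-     0 -9 0
+     0 -9
over  0 -9 0
-     0 -9
over  0 -9 0
rot   -9 0 0
+     -9 0
over  -9 0 -9
swap  -9 -9 0
drop  -9 -9
over  -9 -9 -9
drop  -9 -9
swap  -9 -9
swap  -9 -9
-     0
62    0 62
over  0 62 0
swap  0 0 62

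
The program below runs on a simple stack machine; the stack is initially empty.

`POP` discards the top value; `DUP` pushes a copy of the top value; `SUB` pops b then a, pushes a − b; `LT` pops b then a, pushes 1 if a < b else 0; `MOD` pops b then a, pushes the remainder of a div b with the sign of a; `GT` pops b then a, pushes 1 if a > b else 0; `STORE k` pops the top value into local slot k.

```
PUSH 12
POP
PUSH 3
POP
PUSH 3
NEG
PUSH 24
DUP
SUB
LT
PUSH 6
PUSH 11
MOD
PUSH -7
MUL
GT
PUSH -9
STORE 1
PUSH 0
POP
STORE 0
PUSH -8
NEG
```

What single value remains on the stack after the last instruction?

PUSH 12  12
POP      (empty)
PUSH 3   3
POP      (empty)
PUSH 3   3
NEG      -3
PUSH 24  -3 24
DUP      -3 24 24
SUB      -3 0
LT       1
PUSH 6   1 6
PUSH 11  1 6 11
MOD      1 6
PUSH -7  1 6 -7
MUL      1 -42
GT       1
PUSH -9  1 -9
STORE 1  1
PUSH 0   1 0
POP      1
STORE 0  (empty)
PUSH -8  -8
NEG      8

8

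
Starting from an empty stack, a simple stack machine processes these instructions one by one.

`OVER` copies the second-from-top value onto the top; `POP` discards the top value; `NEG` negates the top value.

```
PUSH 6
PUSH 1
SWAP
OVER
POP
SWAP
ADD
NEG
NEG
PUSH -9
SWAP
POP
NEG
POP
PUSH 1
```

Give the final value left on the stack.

PUSH 6   6
PUSH 1   6 1
SWAP     1 6
OVER     1 6 1
POP      1 6
SWAP     6 1
ADD      7
NEG      -7
NEG      7
PUSH -9  7 -9
SWAP     -9 7
POP      -9
NEG      9
POP      (empty)
PUSH 1   1

1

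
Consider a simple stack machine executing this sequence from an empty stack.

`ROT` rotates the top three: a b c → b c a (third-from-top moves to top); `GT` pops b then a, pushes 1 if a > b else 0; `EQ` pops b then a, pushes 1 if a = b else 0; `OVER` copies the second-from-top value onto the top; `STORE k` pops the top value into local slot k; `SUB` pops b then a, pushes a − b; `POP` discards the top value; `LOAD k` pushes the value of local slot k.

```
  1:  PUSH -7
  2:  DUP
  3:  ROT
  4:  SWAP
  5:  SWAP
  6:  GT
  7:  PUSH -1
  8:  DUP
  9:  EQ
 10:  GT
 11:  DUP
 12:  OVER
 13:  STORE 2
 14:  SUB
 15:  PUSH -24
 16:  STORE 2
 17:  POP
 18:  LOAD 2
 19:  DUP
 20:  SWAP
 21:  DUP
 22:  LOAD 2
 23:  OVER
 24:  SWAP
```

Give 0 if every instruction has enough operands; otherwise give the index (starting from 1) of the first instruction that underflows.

PUSH -7  -7
DUP      -7 -7
ROT  — needs 3 operands, stack has 2 → underflow

3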